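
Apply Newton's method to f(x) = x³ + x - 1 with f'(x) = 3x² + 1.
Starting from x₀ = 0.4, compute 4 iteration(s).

f(x) = x³ + x - 1
f'(x) = 3x² + 1
x₀ = 0.4

Newton-Raphson formula: x_{n+1} = x_n - f(x_n)/f'(x_n)

Iteration 1:
  f(0.400000) = -0.536000
  f'(0.400000) = 1.480000
  x_1 = 0.400000 - (-0.536000)/1.480000 = 0.762162
Iteration 2:
  f(0.762162) = 0.204895
  f'(0.762162) = 2.742673
  x_2 = 0.762162 - 0.204895/2.742673 = 0.687456
Iteration 3:
  f(0.687456) = 0.012344
  f'(0.687456) = 2.417786
  x_3 = 0.687456 - 0.012344/2.417786 = 0.682350
Iteration 4:
  f(0.682350) = 0.000054
  f'(0.682350) = 2.396805
  x_4 = 0.682350 - 0.000054/2.396805 = 0.682328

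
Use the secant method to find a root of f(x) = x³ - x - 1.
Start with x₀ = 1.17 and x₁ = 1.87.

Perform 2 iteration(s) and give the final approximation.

f(x) = x³ - x - 1
x₀ = 1.17, x₁ = 1.87

Secant formula: x_{n+1} = x_n - f(x_n)(x_n - x_{n-1})/(f(x_n) - f(x_{n-1}))

Iteration 1:
  f(1.170000) = -0.568387
  f(1.870000) = 3.669203
  x_2 = 1.870000 - 3.669203×(1.870000 - 1.170000)/(3.669203 - (-0.568387))
       = 1.263891
Iteration 2:
  f(1.870000) = 3.669203
  f(1.263891) = -0.244926
  x_3 = 1.263891 - (-0.244926)×(1.263891 - 1.870000)/(-0.244926 - 3.669203)
       = 1.301818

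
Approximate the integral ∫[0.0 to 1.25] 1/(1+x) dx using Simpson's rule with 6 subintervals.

f(x) = 1/(1+x)
a = 0.0, b = 1.25, n = 6
h = (b - a)/n = 0.208333

Simpson's rule: (h/3)[f(x₀) + 4f(x₁) + 2f(x₂) + ... + f(xₙ)]

x_0 = 0.0000, f(x_0) = 1.000000, coefficient = 1
x_1 = 0.2083, f(x_1) = 0.827586, coefficient = 4
x_2 = 0.4167, f(x_2) = 0.705882, coefficient = 2
x_3 = 0.6250, f(x_3) = 0.615385, coefficient = 4
x_4 = 0.8333, f(x_4) = 0.545455, coefficient = 2
x_5 = 1.0417, f(x_5) = 0.489796, coefficient = 4
x_6 = 1.2500, f(x_6) = 0.444444, coefficient = 1

I ≈ (0.208333/3) × 11.678185 = 0.810985
Exact value: 0.810930
Error: 0.000055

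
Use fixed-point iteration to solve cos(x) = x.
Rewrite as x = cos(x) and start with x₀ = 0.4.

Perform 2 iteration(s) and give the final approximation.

Equation: cos(x) = x
Fixed-point form: x = cos(x)
x₀ = 0.4

x_1 = g(0.400000) = 0.921061
x_2 = g(0.921061) = 0.604976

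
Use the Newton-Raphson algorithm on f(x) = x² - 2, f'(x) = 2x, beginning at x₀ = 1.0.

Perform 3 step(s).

f(x) = x² - 2
f'(x) = 2x
x₀ = 1.0

Newton-Raphson formula: x_{n+1} = x_n - f(x_n)/f'(x_n)

Iteration 1:
  f(1.000000) = -1.000000
  f'(1.000000) = 2.000000
  x_1 = 1.000000 - (-1.000000)/2.000000 = 1.500000
Iteration 2:
  f(1.500000) = 0.250000
  f'(1.500000) = 3.000000
  x_2 = 1.500000 - 0.250000/3.000000 = 1.416667
Iteration 3:
  f(1.416667) = 0.006944
  f'(1.416667) = 2.833333
  x_3 = 1.416667 - 0.006944/2.833333 = 1.414216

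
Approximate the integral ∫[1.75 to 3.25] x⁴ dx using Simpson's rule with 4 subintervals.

f(x) = x⁴
a = 1.75, b = 3.25, n = 4
h = (b - a)/n = 0.375000

Simpson's rule: (h/3)[f(x₀) + 4f(x₁) + 2f(x₂) + ... + f(xₙ)]

x_0 = 1.7500, f(x_0) = 9.378906, coefficient = 1
x_1 = 2.1250, f(x_1) = 20.390869, coefficient = 4
x_2 = 2.5000, f(x_2) = 39.062500, coefficient = 2
x_3 = 2.8750, f(x_3) = 68.320557, coefficient = 4
x_4 = 3.2500, f(x_4) = 111.566406, coefficient = 1

I ≈ (0.375000/3) × 553.916016 = 69.239502
Exact value: 69.235547
Error: 0.003955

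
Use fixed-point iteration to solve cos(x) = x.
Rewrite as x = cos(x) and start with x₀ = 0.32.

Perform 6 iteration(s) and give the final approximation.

Equation: cos(x) = x
Fixed-point form: x = cos(x)
x₀ = 0.32

x_1 = g(0.320000) = 0.949235
x_2 = g(0.949235) = 0.582305
x_3 = g(0.582305) = 0.835197
x_4 = g(0.835197) = 0.671031
x_5 = g(0.671031) = 0.783181
x_6 = g(0.783181) = 0.708673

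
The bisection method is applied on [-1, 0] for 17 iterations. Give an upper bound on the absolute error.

Bisection error bound: |error| ≤ (b-a)/2^n
|error| ≤ (0 - (-1))/2^17 = 1/2^17
|error| ≤ 0.0000076294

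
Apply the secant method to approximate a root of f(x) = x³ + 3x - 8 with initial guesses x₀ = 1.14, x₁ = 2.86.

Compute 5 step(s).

f(x) = x³ + 3x - 8
x₀ = 1.14, x₁ = 2.86

Secant formula: x_{n+1} = x_n - f(x_n)(x_n - x_{n-1})/(f(x_n) - f(x_{n-1}))

Iteration 1:
  f(1.140000) = -3.098456
  f(2.860000) = 23.973656
  x_2 = 2.860000 - 23.973656×(2.860000 - 1.140000)/(23.973656 - (-3.098456))
       = 1.336857
Iteration 2:
  f(2.860000) = 23.973656
  f(1.336857) = -1.600213
  x_3 = 1.336857 - (-1.600213)×(1.336857 - 2.860000)/(-1.600213 - 23.973656)
       = 1.432164
Iteration 3:
  f(1.336857) = -1.600213
  f(1.432164) = -0.766008
  x_4 = 1.432164 - (-0.766008)×(1.432164 - 1.336857)/(-0.766008 - (-1.600213))
       = 1.519679
Iteration 4:
  f(1.432164) = -0.766008
  f(1.519679) = 0.068617
  x_5 = 1.519679 - 0.068617×(1.519679 - 1.432164)/(0.068617 - (-0.766008))
       = 1.512484
Iteration 5:
  f(1.519679) = 0.068617
  f(1.512484) = -0.002580
  x_6 = 1.512484 - (-0.002580)×(1.512484 - 1.519679)/(-0.002580 - 0.068617)
       = 1.512744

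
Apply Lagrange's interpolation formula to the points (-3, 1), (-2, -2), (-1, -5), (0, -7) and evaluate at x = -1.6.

Lagrange interpolation formula:
P(x) = Σ yᵢ × Lᵢ(x)
where Lᵢ(x) = Π_{j≠i} (x - xⱼ)/(xᵢ - xⱼ)

L_0(-1.6) = (-1.6 - (-2))/(-3 - (-2)) × (-1.6 - (-1))/(-3 - (-1)) × (-1.6 - 0)/(-3 - 0) = -0.064000
L_1(-1.6) = (-1.6 - (-3))/(-2 - (-3)) × (-1.6 - (-1))/(-2 - (-1)) × (-1.6 - 0)/(-2 - 0) = 0.672000
L_2(-1.6) = (-1.6 - (-3))/(-1 - (-3)) × (-1.6 - (-2))/(-1 - (-2)) × (-1.6 - 0)/(-1 - 0) = 0.448000
L_3(-1.6) = (-1.6 - (-3))/(0 - (-3)) × (-1.6 - (-2))/(0 - (-2)) × (-1.6 - (-1))/(0 - (-1)) = -0.056000

P(-1.6) = 1×L_0(-1.6) + (-2)×L_1(-1.6) + (-5)×L_2(-1.6) + (-7)×L_3(-1.6)
P(-1.6) = -3.256000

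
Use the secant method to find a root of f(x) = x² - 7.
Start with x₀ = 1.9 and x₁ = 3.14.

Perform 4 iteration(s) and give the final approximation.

f(x) = x² - 7
x₀ = 1.9, x₁ = 3.14

Secant formula: x_{n+1} = x_n - f(x_n)(x_n - x_{n-1})/(f(x_n) - f(x_{n-1}))

Iteration 1:
  f(1.900000) = -3.390000
  f(3.140000) = 2.859600
  x_2 = 3.140000 - 2.859600×(3.140000 - 1.900000)/(2.859600 - (-3.390000))
       = 2.572619
Iteration 2:
  f(3.140000) = 2.859600
  f(2.572619) = -0.381631
  x_3 = 2.572619 - (-0.381631)×(2.572619 - 3.140000)/(-0.381631 - 2.859600)
       = 2.639424
Iteration 3:
  f(2.572619) = -0.381631
  f(2.639424) = -0.033441
  x_4 = 2.639424 - (-0.033441)×(2.639424 - 2.572619)/(-0.033441 - (-0.381631))
       = 2.645840
Iteration 4:
  f(2.639424) = -0.033441
  f(2.645840) = 0.000470
  x_5 = 2.645840 - 0.000470×(2.645840 - 2.639424)/(0.000470 - (-0.033441))
       = 2.645751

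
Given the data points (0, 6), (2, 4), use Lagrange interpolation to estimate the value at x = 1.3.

Lagrange interpolation formula:
P(x) = Σ yᵢ × Lᵢ(x)
where Lᵢ(x) = Π_{j≠i} (x - xⱼ)/(xᵢ - xⱼ)

L_0(1.3) = (1.3 - 2)/(0 - 2) = 0.350000
L_1(1.3) = (1.3 - 0)/(2 - 0) = 0.650000

P(1.3) = 6×L_0(1.3) + 4×L_1(1.3)
P(1.3) = 4.700000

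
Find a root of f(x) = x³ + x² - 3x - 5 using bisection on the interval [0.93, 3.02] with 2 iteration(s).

f(x) = x³ + x² - 3x - 5
Initial interval: [0.93, 3.02]

Iteration 1:
  c_1 = (0.930000 + 3.020000)/2 = 1.975000
  f(c_1) = f(1.975000) = 0.679359
  f(a) × f(c) < 0, new interval: [0.930000, 1.975000]
Iteration 2:
  c_2 = (0.930000 + 1.975000)/2 = 1.452500
  f(c_2) = f(1.452500) = -4.183323
  f(a) × f(c) ≥ 0, new interval: [1.452500, 1.975000]

After 2 iteration(s), the approximation is c_2 = 1.452500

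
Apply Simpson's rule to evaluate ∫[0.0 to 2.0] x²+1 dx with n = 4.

f(x) = x²+1
a = 0.0, b = 2.0, n = 4
h = (b - a)/n = 0.500000

Simpson's rule: (h/3)[f(x₀) + 4f(x₁) + 2f(x₂) + ... + f(xₙ)]

x_0 = 0.0000, f(x_0) = 1.000000, coefficient = 1
x_1 = 0.5000, f(x_1) = 1.250000, coefficient = 4
x_2 = 1.0000, f(x_2) = 2.000000, coefficient = 2
x_3 = 1.5000, f(x_3) = 3.250000, coefficient = 4
x_4 = 2.0000, f(x_4) = 5.000000, coefficient = 1

I ≈ (0.500000/3) × 28.000000 = 4.666667
Exact value: 4.666667
Error: 0.000000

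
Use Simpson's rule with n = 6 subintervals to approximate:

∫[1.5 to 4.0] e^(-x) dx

f(x) = e^(-x)
a = 1.5, b = 4.0, n = 6
h = (b - a)/n = 0.416667

Simpson's rule: (h/3)[f(x₀) + 4f(x₁) + 2f(x₂) + ... + f(xₙ)]

x_0 = 1.5000, f(x_0) = 0.223130, coefficient = 1
x_1 = 1.9167, f(x_1) = 0.147096, coefficient = 4
x_2 = 2.3333, f(x_2) = 0.096972, coefficient = 2
x_3 = 2.7500, f(x_3) = 0.063928, coefficient = 4
x_4 = 3.1667, f(x_4) = 0.042144, coefficient = 2
x_5 = 3.5833, f(x_5) = 0.027783, coefficient = 4
x_6 = 4.0000, f(x_6) = 0.018316, coefficient = 1

I ≈ (0.416667/3) × 1.474906 = 0.204848
Exact value: 0.204815
Error: 0.000034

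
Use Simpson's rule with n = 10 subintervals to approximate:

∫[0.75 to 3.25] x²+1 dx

f(x) = x²+1
a = 0.75, b = 3.25, n = 10
h = (b - a)/n = 0.250000

Simpson's rule: (h/3)[f(x₀) + 4f(x₁) + 2f(x₂) + ... + f(xₙ)]

x_0 = 0.7500, f(x_0) = 1.562500, coefficient = 1
x_1 = 1.0000, f(x_1) = 2.000000, coefficient = 4
x_2 = 1.2500, f(x_2) = 2.562500, coefficient = 2
x_3 = 1.5000, f(x_3) = 3.250000, coefficient = 4
x_4 = 1.7500, f(x_4) = 4.062500, coefficient = 2
x_5 = 2.0000, f(x_5) = 5.000000, coefficient = 4
x_6 = 2.2500, f(x_6) = 6.062500, coefficient = 2
x_7 = 2.5000, f(x_7) = 7.250000, coefficient = 4
x_8 = 2.7500, f(x_8) = 8.562500, coefficient = 2
x_9 = 3.0000, f(x_9) = 10.000000, coefficient = 4
x_10 = 3.2500, f(x_10) = 11.562500, coefficient = 1

I ≈ (0.250000/3) × 165.625000 = 13.802083
Exact value: 13.802083
Error: 0.000000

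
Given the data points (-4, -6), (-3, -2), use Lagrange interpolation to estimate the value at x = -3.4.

Lagrange interpolation formula:
P(x) = Σ yᵢ × Lᵢ(x)
where Lᵢ(x) = Π_{j≠i} (x - xⱼ)/(xᵢ - xⱼ)

L_0(-3.4) = (-3.4 - (-3))/(-4 - (-3)) = 0.400000
L_1(-3.4) = (-3.4 - (-4))/(-3 - (-4)) = 0.600000

P(-3.4) = (-6)×L_0(-3.4) + (-2)×L_1(-3.4)
P(-3.4) = -3.600000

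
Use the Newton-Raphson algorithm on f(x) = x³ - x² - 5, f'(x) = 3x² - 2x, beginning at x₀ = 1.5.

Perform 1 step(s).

f(x) = x³ - x² - 5
f'(x) = 3x² - 2x
x₀ = 1.5

Newton-Raphson formula: x_{n+1} = x_n - f(x_n)/f'(x_n)

Iteration 1:
  f(1.500000) = -3.875000
  f'(1.500000) = 3.750000
  x_1 = 1.500000 - (-3.875000)/3.750000 = 2.533333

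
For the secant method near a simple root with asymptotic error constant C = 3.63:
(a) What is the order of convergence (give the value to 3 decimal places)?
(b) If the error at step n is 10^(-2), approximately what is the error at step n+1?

(a) Secant method has superlinear convergence with order φ = (1+√5)/2 ≈ 1.618.
    This means |e_{n+1}| ≈ C|e_n|^1.618.

(b) With |e_n| = 10^(-2) and C = 3.63:
    |e_{n+1}| ≈ 3.63 × (10^(-2))^1.618 = 3.63 × 10^(-3.24)

(a) ≈ 1.618 (golden ratio); (b) |e_{n+1}| ≈ 2.108e-03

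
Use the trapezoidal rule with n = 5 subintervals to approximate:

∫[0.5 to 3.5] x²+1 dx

f(x) = x²+1
a = 0.5, b = 3.5, n = 5
h = (b - a)/n = 0.600000

Trapezoidal rule: (h/2)[f(x₀) + 2f(x₁) + 2f(x₂) + ... + f(xₙ)]

x_0 = 0.5000, f(x_0) = 1.250000, coefficient = 1
x_1 = 1.1000, f(x_1) = 2.210000, coefficient = 2
x_2 = 1.7000, f(x_2) = 3.890000, coefficient = 2
x_3 = 2.3000, f(x_3) = 6.290000, coefficient = 2
x_4 = 2.9000, f(x_4) = 9.410000, coefficient = 2
x_5 = 3.5000, f(x_5) = 13.250000, coefficient = 1

I ≈ (0.600000/2) × 58.100000 = 17.430000
Exact value: 17.250000
Error: 0.180000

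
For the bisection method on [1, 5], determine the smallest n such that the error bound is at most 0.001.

We need (b-a)/2^n ≤ 0.001
(5 - 1)/2^n ≤ 0.001
4/2^n ≤ 0.001
2^n ≥ 4000
n ≥ log₂(4000) = 11.97
n ≥ 12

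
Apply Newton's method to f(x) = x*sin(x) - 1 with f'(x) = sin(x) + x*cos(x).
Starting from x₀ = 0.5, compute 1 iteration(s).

f(x) = x*sin(x) - 1
f'(x) = sin(x) + x*cos(x)
x₀ = 0.5

Newton-Raphson formula: x_{n+1} = x_n - f(x_n)/f'(x_n)

Iteration 1:
  f(0.500000) = -0.760287
  f'(0.500000) = 0.918217
  x_1 = 0.500000 - (-0.760287)/0.918217 = 1.328004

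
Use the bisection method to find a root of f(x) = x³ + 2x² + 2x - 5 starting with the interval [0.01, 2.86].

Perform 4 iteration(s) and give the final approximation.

f(x) = x³ + 2x² + 2x - 5
Initial interval: [0.01, 2.86]

Iteration 1:
  c_1 = (0.010000 + 2.860000)/2 = 1.435000
  f(c_1) = f(1.435000) = 4.943438
  f(a) × f(c) < 0, new interval: [0.010000, 1.435000]
Iteration 2:
  c_2 = (0.010000 + 1.435000)/2 = 0.722500
  f(c_2) = f(0.722500) = -2.133838
  f(a) × f(c) ≥ 0, new interval: [0.722500, 1.435000]
Iteration 3:
  c_3 = (0.722500 + 1.435000)/2 = 1.078750
  f(c_3) = f(1.078750) = 0.740246
  f(a) × f(c) < 0, new interval: [0.722500, 1.078750]
Iteration 4:
  c_4 = (0.722500 + 1.078750)/2 = 0.900625
  f(c_4) = f(0.900625) = -0.845979
  f(a) × f(c) ≥ 0, new interval: [0.900625, 1.078750]

After 4 iteration(s), the approximation is c_4 = 0.900625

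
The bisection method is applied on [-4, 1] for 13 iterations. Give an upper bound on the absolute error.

Bisection error bound: |error| ≤ (b-a)/2^n
|error| ≤ (1 - (-4))/2^13 = 5/2^13
|error| ≤ 0.0006103516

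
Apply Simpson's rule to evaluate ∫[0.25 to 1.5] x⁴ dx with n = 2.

f(x) = x⁴
a = 0.25, b = 1.5, n = 2
h = (b - a)/n = 0.625000

Simpson's rule: (h/3)[f(x₀) + 4f(x₁) + 2f(x₂) + ... + f(xₙ)]

x_0 = 0.2500, f(x_0) = 0.003906, coefficient = 1
x_1 = 0.8750, f(x_1) = 0.586182, coefficient = 4
x_2 = 1.5000, f(x_2) = 5.062500, coefficient = 1

I ≈ (0.625000/3) × 7.411133 = 1.543986
Exact value: 1.518555
Error: 0.025431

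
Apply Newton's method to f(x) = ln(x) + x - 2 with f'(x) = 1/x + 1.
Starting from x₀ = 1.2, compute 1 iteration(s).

f(x) = ln(x) + x - 2
f'(x) = 1/x + 1
x₀ = 1.2

Newton-Raphson formula: x_{n+1} = x_n - f(x_n)/f'(x_n)

Iteration 1:
  f(1.200000) = -0.617678
  f'(1.200000) = 1.833333
  x_1 = 1.200000 - (-0.617678)/1.833333 = 1.536916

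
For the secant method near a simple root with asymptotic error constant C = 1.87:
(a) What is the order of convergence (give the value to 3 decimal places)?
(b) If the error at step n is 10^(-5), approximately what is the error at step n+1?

(a) Secant method has superlinear convergence with order φ = (1+√5)/2 ≈ 1.618.
    This means |e_{n+1}| ≈ C|e_n|^1.618.

(b) With |e_n| = 10^(-5) and C = 1.87:
    |e_{n+1}| ≈ 1.87 × (10^(-5))^1.618 = 1.87 × 10^(-8.09)

(a) ≈ 1.618 (golden ratio); (b) |e_{n+1}| ≈ 1.519e-08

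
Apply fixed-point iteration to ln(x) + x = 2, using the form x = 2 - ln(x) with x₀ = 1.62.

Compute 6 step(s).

Equation: ln(x) + x = 2
Fixed-point form: x = 2 - ln(x)
x₀ = 1.62

x_1 = g(1.620000) = 1.517574
x_2 = g(1.517574) = 1.582887
x_3 = g(1.582887) = 1.540750
x_4 = g(1.540750) = 1.567731
x_5 = g(1.567731) = 1.550371
x_6 = g(1.550371) = 1.561506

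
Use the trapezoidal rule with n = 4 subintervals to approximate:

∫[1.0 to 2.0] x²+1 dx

f(x) = x²+1
a = 1.0, b = 2.0, n = 4
h = (b - a)/n = 0.250000

Trapezoidal rule: (h/2)[f(x₀) + 2f(x₁) + 2f(x₂) + ... + f(xₙ)]

x_0 = 1.0000, f(x_0) = 2.000000, coefficient = 1
x_1 = 1.2500, f(x_1) = 2.562500, coefficient = 2
x_2 = 1.5000, f(x_2) = 3.250000, coefficient = 2
x_3 = 1.7500, f(x_3) = 4.062500, coefficient = 2
x_4 = 2.0000, f(x_4) = 5.000000, coefficient = 1

I ≈ (0.250000/2) × 26.750000 = 3.343750
Exact value: 3.333333
Error: 0.010417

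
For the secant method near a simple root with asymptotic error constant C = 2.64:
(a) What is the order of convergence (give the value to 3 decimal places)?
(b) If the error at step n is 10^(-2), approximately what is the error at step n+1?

(a) Secant method has superlinear convergence with order φ = (1+√5)/2 ≈ 1.618.
    This means |e_{n+1}| ≈ C|e_n|^1.618.

(b) With |e_n| = 10^(-2) and C = 2.64:
    |e_{n+1}| ≈ 2.64 × (10^(-2))^1.618 = 2.64 × 10^(-3.24)

(a) ≈ 1.618 (golden ratio); (b) |e_{n+1}| ≈ 1.533e-03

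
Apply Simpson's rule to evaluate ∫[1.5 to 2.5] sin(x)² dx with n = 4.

f(x) = sin(x)²
a = 1.5, b = 2.5, n = 4
h = (b - a)/n = 0.250000

Simpson's rule: (h/3)[f(x₀) + 4f(x₁) + 2f(x₂) + ... + f(xₙ)]

x_0 = 1.5000, f(x_0) = 0.994996, coefficient = 1
x_1 = 1.7500, f(x_1) = 0.968228, coefficient = 4
x_2 = 2.0000, f(x_2) = 0.826822, coefficient = 2
x_3 = 2.2500, f(x_3) = 0.605398, coefficient = 4
x_4 = 2.5000, f(x_4) = 0.358169, coefficient = 1

I ≈ (0.250000/3) × 9.301314 = 0.775109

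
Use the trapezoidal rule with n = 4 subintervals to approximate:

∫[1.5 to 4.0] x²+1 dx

f(x) = x²+1
a = 1.5, b = 4.0, n = 4
h = (b - a)/n = 0.625000

Trapezoidal rule: (h/2)[f(x₀) + 2f(x₁) + 2f(x₂) + ... + f(xₙ)]

x_0 = 1.5000, f(x_0) = 3.250000, coefficient = 1
x_1 = 2.1250, f(x_1) = 5.515625, coefficient = 2
x_2 = 2.7500, f(x_2) = 8.562500, coefficient = 2
x_3 = 3.3750, f(x_3) = 12.390625, coefficient = 2
x_4 = 4.0000, f(x_4) = 17.000000, coefficient = 1

I ≈ (0.625000/2) × 73.187500 = 22.871094
Exact value: 22.708333
Error: 0.162760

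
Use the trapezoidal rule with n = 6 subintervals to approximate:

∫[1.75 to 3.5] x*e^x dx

f(x) = x*e^x
a = 1.75, b = 3.5, n = 6
h = (b - a)/n = 0.291667

Trapezoidal rule: (h/2)[f(x₀) + 2f(x₁) + 2f(x₂) + ... + f(xₙ)]

x_0 = 1.7500, f(x_0) = 10.070555, coefficient = 1
x_1 = 2.0417, f(x_1) = 15.727852, coefficient = 2
x_2 = 2.3333, f(x_2) = 24.061937, coefficient = 2
x_3 = 2.6250, f(x_3) = 36.237007, coefficient = 2
x_4 = 2.9167, f(x_4) = 53.898793, coefficient = 2
x_5 = 3.2083, f(x_5) = 79.367179, coefficient = 2
x_6 = 3.5000, f(x_6) = 115.904082, coefficient = 1

I ≈ (0.291667/2) × 544.560172 = 79.415025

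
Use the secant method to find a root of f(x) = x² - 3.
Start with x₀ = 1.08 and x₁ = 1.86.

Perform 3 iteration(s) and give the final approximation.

f(x) = x² - 3
x₀ = 1.08, x₁ = 1.86

Secant formula: x_{n+1} = x_n - f(x_n)(x_n - x_{n-1})/(f(x_n) - f(x_{n-1}))

Iteration 1:
  f(1.080000) = -1.833600
  f(1.860000) = 0.459600
  x_2 = 1.860000 - 0.459600×(1.860000 - 1.080000)/(0.459600 - (-1.833600))
       = 1.703673
Iteration 2:
  f(1.860000) = 0.459600
  f(1.703673) = -0.097497
  x_3 = 1.703673 - (-0.097497)×(1.703673 - 1.860000)/(-0.097497 - 0.459600)
       = 1.731032
Iteration 3:
  f(1.703673) = -0.097497
  f(1.731032) = -0.003528
  x_4 = 1.731032 - (-0.003528)×(1.731032 - 1.703673)/(-0.003528 - (-0.097497))
       = 1.732059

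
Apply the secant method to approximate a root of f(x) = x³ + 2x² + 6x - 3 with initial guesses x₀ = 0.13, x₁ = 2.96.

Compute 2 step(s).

f(x) = x³ + 2x² + 6x - 3
x₀ = 0.13, x₁ = 2.96

Secant formula: x_{n+1} = x_n - f(x_n)(x_n - x_{n-1})/(f(x_n) - f(x_{n-1}))

Iteration 1:
  f(0.130000) = -2.184003
  f(2.960000) = 58.217536
  x_2 = 2.960000 - 58.217536×(2.960000 - 0.130000)/(58.217536 - (-2.184003))
       = 0.232327
Iteration 2:
  f(2.960000) = 58.217536
  f(0.232327) = -1.485544
  x_3 = 0.232327 - (-1.485544)×(0.232327 - 2.960000)/(-1.485544 - 58.217536)
       = 0.300198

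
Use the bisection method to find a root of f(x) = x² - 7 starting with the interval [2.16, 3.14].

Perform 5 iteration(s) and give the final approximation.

f(x) = x² - 7
Initial interval: [2.16, 3.14]

Iteration 1:
  c_1 = (2.160000 + 3.140000)/2 = 2.650000
  f(c_1) = f(2.650000) = 0.022500
  f(a) × f(c) < 0, new interval: [2.160000, 2.650000]
Iteration 2:
  c_2 = (2.160000 + 2.650000)/2 = 2.405000
  f(c_2) = f(2.405000) = -1.215975
  f(a) × f(c) ≥ 0, new interval: [2.405000, 2.650000]
Iteration 3:
  c_3 = (2.405000 + 2.650000)/2 = 2.527500
  f(c_3) = f(2.527500) = -0.611744
  f(a) × f(c) ≥ 0, new interval: [2.527500, 2.650000]
Iteration 4:
  c_4 = (2.527500 + 2.650000)/2 = 2.588750
  f(c_4) = f(2.588750) = -0.298373
  f(a) × f(c) ≥ 0, new interval: [2.588750, 2.650000]
Iteration 5:
  c_5 = (2.588750 + 2.650000)/2 = 2.619375
  f(c_5) = f(2.619375) = -0.138875
  f(a) × f(c) ≥ 0, new interval: [2.619375, 2.650000]

After 5 iteration(s), the approximation is c_5 = 2.619375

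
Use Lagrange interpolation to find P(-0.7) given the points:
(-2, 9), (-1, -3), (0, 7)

Lagrange interpolation formula:
P(x) = Σ yᵢ × Lᵢ(x)
where Lᵢ(x) = Π_{j≠i} (x - xⱼ)/(xᵢ - xⱼ)

L_0(-0.7) = (-0.7 - (-1))/(-2 - (-1)) × (-0.7 - 0)/(-2 - 0) = -0.105000
L_1(-0.7) = (-0.7 - (-2))/(-1 - (-2)) × (-0.7 - 0)/(-1 - 0) = 0.910000
L_2(-0.7) = (-0.7 - (-2))/(0 - (-2)) × (-0.7 - (-1))/(0 - (-1)) = 0.195000

P(-0.7) = 9×L_0(-0.7) + (-3)×L_1(-0.7) + 7×L_2(-0.7)
P(-0.7) = -2.310000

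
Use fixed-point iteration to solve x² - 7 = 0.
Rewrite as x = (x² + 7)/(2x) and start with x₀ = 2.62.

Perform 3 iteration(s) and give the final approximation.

Equation: x² - 7 = 0
Fixed-point form: x = (x² + 7)/(2x)
x₀ = 2.62

x_1 = g(2.620000) = 2.645878
x_2 = g(2.645878) = 2.645751
x_3 = g(2.645751) = 2.645751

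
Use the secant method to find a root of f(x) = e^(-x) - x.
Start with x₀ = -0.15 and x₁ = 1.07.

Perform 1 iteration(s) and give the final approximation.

f(x) = e^(-x) - x
x₀ = -0.15, x₁ = 1.07

Secant formula: x_{n+1} = x_n - f(x_n)(x_n - x_{n-1})/(f(x_n) - f(x_{n-1}))

Iteration 1:
  f(-0.150000) = 1.311834
  f(1.070000) = -0.726991
  x_2 = 1.070000 - (-0.726991)×(1.070000 - (-0.150000))/(-0.726991 - 1.311834)
       = 0.634980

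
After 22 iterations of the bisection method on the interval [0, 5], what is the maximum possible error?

Bisection error bound: |error| ≤ (b-a)/2^n
|error| ≤ (5 - 0)/2^22 = 5/2^22
|error| ≤ 0.0000011921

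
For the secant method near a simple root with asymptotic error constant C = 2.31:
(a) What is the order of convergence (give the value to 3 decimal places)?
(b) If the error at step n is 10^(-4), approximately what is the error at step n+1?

(a) Secant method has superlinear convergence with order φ = (1+√5)/2 ≈ 1.618.
    This means |e_{n+1}| ≈ C|e_n|^1.618.

(b) With |e_n| = 10^(-4) and C = 2.31:
    |e_{n+1}| ≈ 2.31 × (10^(-4))^1.618 = 2.31 × 10^(-6.47)

(a) ≈ 1.618 (golden ratio); (b) |e_{n+1}| ≈ 7.789e-07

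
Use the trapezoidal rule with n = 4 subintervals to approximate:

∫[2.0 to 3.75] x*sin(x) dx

f(x) = x*sin(x)
a = 2.0, b = 3.75, n = 4
h = (b - a)/n = 0.437500

Trapezoidal rule: (h/2)[f(x₀) + 2f(x₁) + 2f(x₂) + ... + f(xₙ)]

x_0 = 2.0000, f(x_0) = 1.818595, coefficient = 1
x_1 = 2.4375, f(x_1) = 1.577897, coefficient = 2
x_2 = 2.8750, f(x_2) = 0.757407, coefficient = 2
x_3 = 3.3125, f(x_3) = -0.563379, coefficient = 2
x_4 = 3.7500, f(x_4) = -2.143355, coefficient = 1

I ≈ (0.437500/2) × 3.219092 = 0.704176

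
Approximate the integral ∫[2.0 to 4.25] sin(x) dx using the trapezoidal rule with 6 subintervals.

f(x) = sin(x)
a = 2.0, b = 4.25, n = 6
h = (b - a)/n = 0.375000

Trapezoidal rule: (h/2)[f(x₀) + 2f(x₁) + 2f(x₂) + ... + f(xₙ)]

x_0 = 2.0000, f(x_0) = 0.909297, coefficient = 1
x_1 = 2.3750, f(x_1) = 0.693685, coefficient = 2
x_2 = 2.7500, f(x_2) = 0.381661, coefficient = 2
x_3 = 3.1250, f(x_3) = 0.016592, coefficient = 2
x_4 = 3.5000, f(x_4) = -0.350783, coefficient = 2
x_5 = 3.8750, f(x_5) = -0.669405, coefficient = 2
x_6 = 4.2500, f(x_6) = -0.894989, coefficient = 1

I ≈ (0.375000/2) × 0.157808 = 0.029589
Exact value: 0.029941
Error: 0.000352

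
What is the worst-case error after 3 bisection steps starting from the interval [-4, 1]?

Bisection error bound: |error| ≤ (b-a)/2^n
|error| ≤ (1 - (-4))/2^3 = 5/2^3
|error| ≤ 0.6250000000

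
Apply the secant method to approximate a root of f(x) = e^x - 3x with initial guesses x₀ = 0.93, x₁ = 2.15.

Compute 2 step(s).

f(x) = e^x - 3x
x₀ = 0.93, x₁ = 2.15

Secant formula: x_{n+1} = x_n - f(x_n)(x_n - x_{n-1})/(f(x_n) - f(x_{n-1}))

Iteration 1:
  f(0.930000) = -0.255491
  f(2.150000) = 2.134858
  x_2 = 2.150000 - 2.134858×(2.150000 - 0.930000)/(2.134858 - (-0.255491))
       = 1.060399
Iteration 2:
  f(2.150000) = 2.134858
  f(1.060399) = -0.293674
  x_3 = 1.060399 - (-0.293674)×(1.060399 - 2.150000)/(-0.293674 - 2.134858)
       = 1.192161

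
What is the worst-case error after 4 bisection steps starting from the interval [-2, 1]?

Bisection error bound: |error| ≤ (b-a)/2^n
|error| ≤ (1 - (-2))/2^4 = 3/2^4
|error| ≤ 0.1875000000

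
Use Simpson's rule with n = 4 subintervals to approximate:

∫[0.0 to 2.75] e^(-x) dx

f(x) = e^(-x)
a = 0.0, b = 2.75, n = 4
h = (b - a)/n = 0.687500

Simpson's rule: (h/3)[f(x₀) + 4f(x₁) + 2f(x₂) + ... + f(xₙ)]

x_0 = 0.0000, f(x_0) = 1.000000, coefficient = 1
x_1 = 0.6875, f(x_1) = 0.502832, coefficient = 4
x_2 = 1.3750, f(x_2) = 0.252840, coefficient = 2
x_3 = 2.0625, f(x_3) = 0.127136, coefficient = 4
x_4 = 2.7500, f(x_4) = 0.063928, coefficient = 1

I ≈ (0.687500/3) × 4.089476 = 0.937172
Exact value: 0.936072
Error: 0.001100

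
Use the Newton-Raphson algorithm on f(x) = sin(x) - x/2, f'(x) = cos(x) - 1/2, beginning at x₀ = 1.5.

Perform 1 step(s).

f(x) = sin(x) - x/2
f'(x) = cos(x) - 1/2
x₀ = 1.5

Newton-Raphson formula: x_{n+1} = x_n - f(x_n)/f'(x_n)

Iteration 1:
  f(1.500000) = 0.247495
  f'(1.500000) = -0.429263
  x_1 = 1.500000 - 0.247495/(-0.429263) = 2.076558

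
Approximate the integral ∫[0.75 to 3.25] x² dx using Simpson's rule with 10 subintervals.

f(x) = x²
a = 0.75, b = 3.25, n = 10
h = (b - a)/n = 0.250000

Simpson's rule: (h/3)[f(x₀) + 4f(x₁) + 2f(x₂) + ... + f(xₙ)]

x_0 = 0.7500, f(x_0) = 0.562500, coefficient = 1
x_1 = 1.0000, f(x_1) = 1.000000, coefficient = 4
x_2 = 1.2500, f(x_2) = 1.562500, coefficient = 2
x_3 = 1.5000, f(x_3) = 2.250000, coefficient = 4
x_4 = 1.7500, f(x_4) = 3.062500, coefficient = 2
x_5 = 2.0000, f(x_5) = 4.000000, coefficient = 4
x_6 = 2.2500, f(x_6) = 5.062500, coefficient = 2
x_7 = 2.5000, f(x_7) = 6.250000, coefficient = 4
x_8 = 2.7500, f(x_8) = 7.562500, coefficient = 2
x_9 = 3.0000, f(x_9) = 9.000000, coefficient = 4
x_10 = 3.2500, f(x_10) = 10.562500, coefficient = 1

I ≈ (0.250000/3) × 135.625000 = 11.302083
Exact value: 11.302083
Error: 0.000000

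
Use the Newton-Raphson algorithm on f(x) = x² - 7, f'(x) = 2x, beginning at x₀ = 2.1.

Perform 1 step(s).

f(x) = x² - 7
f'(x) = 2x
x₀ = 2.1

Newton-Raphson formula: x_{n+1} = x_n - f(x_n)/f'(x_n)

Iteration 1:
  f(2.100000) = -2.590000
  f'(2.100000) = 4.200000
  x_1 = 2.100000 - (-2.590000)/4.200000 = 2.716667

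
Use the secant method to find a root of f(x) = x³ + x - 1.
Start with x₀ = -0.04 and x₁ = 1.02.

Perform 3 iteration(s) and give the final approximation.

f(x) = x³ + x - 1
x₀ = -0.04, x₁ = 1.02

Secant formula: x_{n+1} = x_n - f(x_n)(x_n - x_{n-1})/(f(x_n) - f(x_{n-1}))

Iteration 1:
  f(-0.040000) = -1.040064
  f(1.020000) = 1.081208
  x_2 = 1.020000 - 1.081208×(1.020000 - (-0.040000))/(1.081208 - (-1.040064))
       = 0.479720
Iteration 2:
  f(1.020000) = 1.081208
  f(0.479720) = -0.409881
  x_3 = 0.479720 - (-0.409881)×(0.479720 - 1.020000)/(-0.409881 - 1.081208)
       = 0.628236
Iteration 3:
  f(0.479720) = -0.409881
  f(0.628236) = -0.123811
  x_4 = 0.628236 - (-0.123811)×(0.628236 - 0.479720)/(-0.123811 - (-0.409881))
       = 0.692514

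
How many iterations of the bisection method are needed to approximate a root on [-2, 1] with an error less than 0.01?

We need (b-a)/2^n ≤ 0.01
(1 - (-2))/2^n ≤ 0.01
3/2^n ≤ 0.01
2^n ≥ 300
n ≥ log₂(300) = 8.23
n ≥ 9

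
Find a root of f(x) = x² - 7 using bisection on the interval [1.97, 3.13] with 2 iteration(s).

f(x) = x² - 7
Initial interval: [1.97, 3.13]

Iteration 1:
  c_1 = (1.970000 + 3.130000)/2 = 2.550000
  f(c_1) = f(2.550000) = -0.497500
  f(a) × f(c) ≥ 0, new interval: [2.550000, 3.130000]
Iteration 2:
  c_2 = (2.550000 + 3.130000)/2 = 2.840000
  f(c_2) = f(2.840000) = 1.065600
  f(a) × f(c) < 0, new interval: [2.550000, 2.840000]

After 2 iteration(s), the approximation is c_2 = 2.840000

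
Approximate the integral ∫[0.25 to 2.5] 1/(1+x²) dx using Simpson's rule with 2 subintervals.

f(x) = 1/(1+x²)
a = 0.25, b = 2.5, n = 2
h = (b - a)/n = 1.125000

Simpson's rule: (h/3)[f(x₀) + 4f(x₁) + 2f(x₂) + ... + f(xₙ)]

x_0 = 0.2500, f(x_0) = 0.941176, coefficient = 1
x_1 = 1.3750, f(x_1) = 0.345946, coefficient = 4
x_2 = 2.5000, f(x_2) = 0.137931, coefficient = 1

I ≈ (1.125000/3) × 2.462891 = 0.923584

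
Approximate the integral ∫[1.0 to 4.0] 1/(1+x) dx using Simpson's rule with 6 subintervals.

f(x) = 1/(1+x)
a = 1.0, b = 4.0, n = 6
h = (b - a)/n = 0.500000

Simpson's rule: (h/3)[f(x₀) + 4f(x₁) + 2f(x₂) + ... + f(xₙ)]

x_0 = 1.0000, f(x_0) = 0.500000, coefficient = 1
x_1 = 1.5000, f(x_1) = 0.400000, coefficient = 4
x_2 = 2.0000, f(x_2) = 0.333333, coefficient = 2
x_3 = 2.5000, f(x_3) = 0.285714, coefficient = 4
x_4 = 3.0000, f(x_4) = 0.250000, coefficient = 2
x_5 = 3.5000, f(x_5) = 0.222222, coefficient = 4
x_6 = 4.0000, f(x_6) = 0.200000, coefficient = 1

I ≈ (0.500000/3) × 5.498413 = 0.916402
Exact value: 0.916291
Error: 0.000111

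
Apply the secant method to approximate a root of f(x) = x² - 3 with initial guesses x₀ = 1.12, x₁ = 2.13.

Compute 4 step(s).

f(x) = x² - 3
x₀ = 1.12, x₁ = 2.13

Secant formula: x_{n+1} = x_n - f(x_n)(x_n - x_{n-1})/(f(x_n) - f(x_{n-1}))

Iteration 1:
  f(1.120000) = -1.745600
  f(2.130000) = 1.536900
  x_2 = 2.130000 - 1.536900×(2.130000 - 1.120000)/(1.536900 - (-1.745600))
       = 1.657108
Iteration 2:
  f(2.130000) = 1.536900
  f(1.657108) = -0.253994
  x_3 = 1.657108 - (-0.253994)×(1.657108 - 2.130000)/(-0.253994 - 1.536900)
       = 1.724176
Iteration 3:
  f(1.657108) = -0.253994
  f(1.724176) = -0.027218
  x_4 = 1.724176 - (-0.027218)×(1.724176 - 1.657108)/(-0.027218 - (-0.253994))
       = 1.732225
Iteration 4:
  f(1.724176) = -0.027218
  f(1.732225) = 0.000605
  x_5 = 1.732225 - 0.000605×(1.732225 - 1.724176)/(0.000605 - (-0.027218))
       = 1.732050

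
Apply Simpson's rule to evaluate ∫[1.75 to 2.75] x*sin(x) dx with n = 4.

f(x) = x*sin(x)
a = 1.75, b = 2.75, n = 4
h = (b - a)/n = 0.250000

Simpson's rule: (h/3)[f(x₀) + 4f(x₁) + 2f(x₂) + ... + f(xₙ)]

x_0 = 1.7500, f(x_0) = 1.721975, coefficient = 1
x_1 = 2.0000, f(x_1) = 1.818595, coefficient = 4
x_2 = 2.2500, f(x_2) = 1.750665, coefficient = 2
x_3 = 2.5000, f(x_3) = 1.496180, coefficient = 4
x_4 = 2.7500, f(x_4) = 1.049568, coefficient = 1

I ≈ (0.250000/3) × 19.531973 = 1.627664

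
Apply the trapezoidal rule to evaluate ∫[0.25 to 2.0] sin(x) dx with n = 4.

f(x) = sin(x)
a = 0.25, b = 2.0, n = 4
h = (b - a)/n = 0.437500

Trapezoidal rule: (h/2)[f(x₀) + 2f(x₁) + 2f(x₂) + ... + f(xₙ)]

x_0 = 0.2500, f(x_0) = 0.247404, coefficient = 1
x_1 = 0.6875, f(x_1) = 0.634607, coefficient = 2
x_2 = 1.1250, f(x_2) = 0.902268, coefficient = 2
x_3 = 1.5625, f(x_3) = 0.999966, coefficient = 2
x_4 = 2.0000, f(x_4) = 0.909297, coefficient = 1

I ≈ (0.437500/2) × 6.230382 = 1.362896
Exact value: 1.385059
Error: 0.022163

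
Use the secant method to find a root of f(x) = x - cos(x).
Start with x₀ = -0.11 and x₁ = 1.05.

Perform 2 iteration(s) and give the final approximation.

f(x) = x - cos(x)
x₀ = -0.11, x₁ = 1.05

Secant formula: x_{n+1} = x_n - f(x_n)(x_n - x_{n-1})/(f(x_n) - f(x_{n-1}))

Iteration 1:
  f(-0.110000) = -1.103956
  f(1.050000) = 0.552429
  x_2 = 1.050000 - 0.552429×(1.050000 - (-0.110000))/(0.552429 - (-1.103956))
       = 0.663123
Iteration 2:
  f(1.050000) = 0.552429
  f(0.663123) = -0.124951
  x_3 = 0.663123 - (-0.124951)×(0.663123 - 1.050000)/(-0.124951 - 0.552429)
       = 0.734487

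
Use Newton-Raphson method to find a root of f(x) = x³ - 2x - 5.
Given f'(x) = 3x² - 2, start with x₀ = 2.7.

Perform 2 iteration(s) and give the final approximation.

f(x) = x³ - 2x - 5
f'(x) = 3x² - 2
x₀ = 2.7

Newton-Raphson formula: x_{n+1} = x_n - f(x_n)/f'(x_n)

Iteration 1:
  f(2.700000) = 9.283000
  f'(2.700000) = 19.870000
  x_1 = 2.700000 - 9.283000/19.870000 = 2.232813
Iteration 2:
  f(2.232813) = 1.665964
  f'(2.232813) = 12.956366
  x_2 = 2.232813 - 1.665964/12.956366 = 2.104231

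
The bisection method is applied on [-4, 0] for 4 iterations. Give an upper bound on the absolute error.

Bisection error bound: |error| ≤ (b-a)/2^n
|error| ≤ (0 - (-4))/2^4 = 4/2^4
|error| ≤ 0.2500000000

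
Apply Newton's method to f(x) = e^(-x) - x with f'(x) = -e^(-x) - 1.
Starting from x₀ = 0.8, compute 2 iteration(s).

f(x) = e^(-x) - x
f'(x) = -e^(-x) - 1
x₀ = 0.8

Newton-Raphson formula: x_{n+1} = x_n - f(x_n)/f'(x_n)

Iteration 1:
  f(0.800000) = -0.350671
  f'(0.800000) = -1.449329
  x_1 = 0.800000 - (-0.350671)/(-1.449329) = 0.558046
Iteration 2:
  f(0.558046) = 0.014280
  f'(0.558046) = -1.572326
  x_2 = 0.558046 - 0.014280/(-1.572326) = 0.567128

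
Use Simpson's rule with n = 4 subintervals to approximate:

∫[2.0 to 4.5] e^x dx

f(x) = e^x
a = 2.0, b = 4.5, n = 4
h = (b - a)/n = 0.625000

Simpson's rule: (h/3)[f(x₀) + 4f(x₁) + 2f(x₂) + ... + f(xₙ)]

x_0 = 2.0000, f(x_0) = 7.389056, coefficient = 1
x_1 = 2.6250, f(x_1) = 13.804574, coefficient = 4
x_2 = 3.2500, f(x_2) = 25.790340, coefficient = 2
x_3 = 3.8750, f(x_3) = 48.182698, coefficient = 4
x_4 = 4.5000, f(x_4) = 90.017131, coefficient = 1

I ≈ (0.625000/3) × 396.935957 = 82.694991
Exact value: 82.628075
Error: 0.066916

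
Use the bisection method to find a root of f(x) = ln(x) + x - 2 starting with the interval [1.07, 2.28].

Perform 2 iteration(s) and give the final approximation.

f(x) = ln(x) + x - 2
Initial interval: [1.07, 2.28]

Iteration 1:
  c_1 = (1.070000 + 2.280000)/2 = 1.675000
  f(c_1) = f(1.675000) = 0.190813
  f(a) × f(c) < 0, new interval: [1.070000, 1.675000]
Iteration 2:
  c_2 = (1.070000 + 1.675000)/2 = 1.372500
  f(c_2) = f(1.372500) = -0.310866
  f(a) × f(c) ≥ 0, new interval: [1.372500, 1.675000]

After 2 iteration(s), the approximation is c_2 = 1.372500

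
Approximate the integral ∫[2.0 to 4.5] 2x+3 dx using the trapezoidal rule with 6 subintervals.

f(x) = 2x+3
a = 2.0, b = 4.5, n = 6
h = (b - a)/n = 0.416667

Trapezoidal rule: (h/2)[f(x₀) + 2f(x₁) + 2f(x₂) + ... + f(xₙ)]

x_0 = 2.0000, f(x_0) = 7.000000, coefficient = 1
x_1 = 2.4167, f(x_1) = 7.833333, coefficient = 2
x_2 = 2.8333, f(x_2) = 8.666667, coefficient = 2
x_3 = 3.2500, f(x_3) = 9.500000, coefficient = 2
x_4 = 3.6667, f(x_4) = 10.333333, coefficient = 2
x_5 = 4.0833, f(x_5) = 11.166667, coefficient = 2
x_6 = 4.5000, f(x_6) = 12.000000, coefficient = 1

I ≈ (0.416667/2) × 114.000000 = 23.750000
Exact value: 23.750000
Error: 0.000000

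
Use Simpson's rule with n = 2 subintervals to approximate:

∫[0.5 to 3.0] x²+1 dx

f(x) = x²+1
a = 0.5, b = 3.0, n = 2
h = (b - a)/n = 1.250000

Simpson's rule: (h/3)[f(x₀) + 4f(x₁) + 2f(x₂) + ... + f(xₙ)]

x_0 = 0.5000, f(x_0) = 1.250000, coefficient = 1
x_1 = 1.7500, f(x_1) = 4.062500, coefficient = 4
x_2 = 3.0000, f(x_2) = 10.000000, coefficient = 1

I ≈ (1.250000/3) × 27.500000 = 11.458333
Exact value: 11.458333
Error: 0.000000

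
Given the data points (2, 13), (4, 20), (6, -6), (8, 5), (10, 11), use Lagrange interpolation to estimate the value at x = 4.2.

Lagrange interpolation formula:
P(x) = Σ yᵢ × Lᵢ(x)
where Lᵢ(x) = Π_{j≠i} (x - xⱼ)/(xᵢ - xⱼ)

L_0(4.2) = (4.2 - 4)/(2 - 4) × (4.2 - 6)/(2 - 6) × (4.2 - 8)/(2 - 8) × (4.2 - 10)/(2 - 10) = -0.020663
L_1(4.2) = (4.2 - 2)/(4 - 2) × (4.2 - 6)/(4 - 6) × (4.2 - 8)/(4 - 8) × (4.2 - 10)/(4 - 10) = 0.909150
L_2(4.2) = (4.2 - 2)/(6 - 2) × (4.2 - 4)/(6 - 4) × (4.2 - 8)/(6 - 8) × (4.2 - 10)/(6 - 10) = 0.151525
L_3(4.2) = (4.2 - 2)/(8 - 2) × (4.2 - 4)/(8 - 4) × (4.2 - 6)/(8 - 6) × (4.2 - 10)/(8 - 10) = -0.047850
L_4(4.2) = (4.2 - 2)/(10 - 2) × (4.2 - 4)/(10 - 4) × (4.2 - 6)/(10 - 6) × (4.2 - 8)/(10 - 8) = 0.007838

P(4.2) = 13×L_0(4.2) + 20×L_1(4.2) + (-6)×L_2(4.2) + 5×L_3(4.2) + 11×L_4(4.2)
P(4.2) = 16.852200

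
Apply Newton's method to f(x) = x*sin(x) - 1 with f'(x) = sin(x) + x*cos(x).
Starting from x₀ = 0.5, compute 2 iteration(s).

f(x) = x*sin(x) - 1
f'(x) = sin(x) + x*cos(x)
x₀ = 0.5

Newton-Raphson formula: x_{n+1} = x_n - f(x_n)/f'(x_n)

Iteration 1:
  f(0.500000) = -0.760287
  f'(0.500000) = 0.918217
  x_1 = 0.500000 - (-0.760287)/0.918217 = 1.328004
Iteration 2:
  f(1.328004) = 0.289054
  f'(1.328004) = 1.289941
  x_2 = 1.328004 - 0.289054/1.289941 = 1.103921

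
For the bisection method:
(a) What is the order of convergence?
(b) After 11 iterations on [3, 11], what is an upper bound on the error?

(a) Bisection has linear (order 1) convergence; the error is halved each step.

(b) Error bound = (b-a)/2^n = (11 - 3)/2^{11}
    = 8/2^{11}

(a) 1 (linear); (b) error ≤ 3.91e-03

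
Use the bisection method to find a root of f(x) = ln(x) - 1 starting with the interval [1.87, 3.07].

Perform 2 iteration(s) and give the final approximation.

f(x) = ln(x) - 1
Initial interval: [1.87, 3.07]

Iteration 1:
  c_1 = (1.870000 + 3.070000)/2 = 2.470000
  f(c_1) = f(2.470000) = -0.095782
  f(a) × f(c) ≥ 0, new interval: [2.470000, 3.070000]
Iteration 2:
  c_2 = (2.470000 + 3.070000)/2 = 2.770000
  f(c_2) = f(2.770000) = 0.018847
  f(a) × f(c) < 0, new interval: [2.470000, 2.770000]

After 2 iteration(s), the approximation is c_2 = 2.770000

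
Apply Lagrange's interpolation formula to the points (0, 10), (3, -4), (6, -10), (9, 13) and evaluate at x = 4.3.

Lagrange interpolation formula:
P(x) = Σ yᵢ × Lᵢ(x)
where Lᵢ(x) = Π_{j≠i} (x - xⱼ)/(xᵢ - xⱼ)

L_0(4.3) = (4.3 - 3)/(0 - 3) × (4.3 - 6)/(0 - 6) × (4.3 - 9)/(0 - 9) = -0.064117
L_1(4.3) = (4.3 - 0)/(3 - 0) × (4.3 - 6)/(3 - 6) × (4.3 - 9)/(3 - 9) = 0.636241
L_2(4.3) = (4.3 - 0)/(6 - 0) × (4.3 - 3)/(6 - 3) × (4.3 - 9)/(6 - 9) = 0.486537
L_3(4.3) = (4.3 - 0)/(9 - 0) × (4.3 - 3)/(9 - 3) × (4.3 - 6)/(9 - 6) = -0.058660

P(4.3) = 10×L_0(4.3) + (-4)×L_1(4.3) + (-10)×L_2(4.3) + 13×L_3(4.3)
P(4.3) = -8.814093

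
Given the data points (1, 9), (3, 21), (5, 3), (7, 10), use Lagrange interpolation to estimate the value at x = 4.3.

Lagrange interpolation formula:
P(x) = Σ yᵢ × Lᵢ(x)
where Lᵢ(x) = Π_{j≠i} (x - xⱼ)/(xᵢ - xⱼ)

L_0(4.3) = (4.3 - 3)/(1 - 3) × (4.3 - 5)/(1 - 5) × (4.3 - 7)/(1 - 7) = -0.051188
L_1(4.3) = (4.3 - 1)/(3 - 1) × (4.3 - 5)/(3 - 5) × (4.3 - 7)/(3 - 7) = 0.389813
L_2(4.3) = (4.3 - 1)/(5 - 1) × (4.3 - 3)/(5 - 3) × (4.3 - 7)/(5 - 7) = 0.723937
L_3(4.3) = (4.3 - 1)/(7 - 1) × (4.3 - 3)/(7 - 3) × (4.3 - 5)/(7 - 5) = -0.062563

P(4.3) = 9×L_0(4.3) + 21×L_1(4.3) + 3×L_2(4.3) + 10×L_3(4.3)
P(4.3) = 9.271563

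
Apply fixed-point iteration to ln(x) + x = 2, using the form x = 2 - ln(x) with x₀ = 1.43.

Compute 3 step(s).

Equation: ln(x) + x = 2
Fixed-point form: x = 2 - ln(x)
x₀ = 1.43

x_1 = g(1.430000) = 1.642326
x_2 = g(1.642326) = 1.503887
x_3 = g(1.503887) = 1.591947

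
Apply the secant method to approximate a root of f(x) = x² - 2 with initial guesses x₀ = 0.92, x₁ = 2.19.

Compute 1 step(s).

f(x) = x² - 2
x₀ = 0.92, x₁ = 2.19

Secant formula: x_{n+1} = x_n - f(x_n)(x_n - x_{n-1})/(f(x_n) - f(x_{n-1}))

Iteration 1:
  f(0.920000) = -1.153600
  f(2.190000) = 2.796100
  x_2 = 2.190000 - 2.796100×(2.190000 - 0.920000)/(2.796100 - (-1.153600))
       = 1.290932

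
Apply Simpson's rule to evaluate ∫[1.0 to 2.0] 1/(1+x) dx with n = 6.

f(x) = 1/(1+x)
a = 1.0, b = 2.0, n = 6
h = (b - a)/n = 0.166667

Simpson's rule: (h/3)[f(x₀) + 4f(x₁) + 2f(x₂) + ... + f(xₙ)]

x_0 = 1.0000, f(x_0) = 0.500000, coefficient = 1
x_1 = 1.1667, f(x_1) = 0.461538, coefficient = 4
x_2 = 1.3333, f(x_2) = 0.428571, coefficient = 2
x_3 = 1.5000, f(x_3) = 0.400000, coefficient = 4
x_4 = 1.6667, f(x_4) = 0.375000, coefficient = 2
x_5 = 1.8333, f(x_5) = 0.352941, coefficient = 4
x_6 = 2.0000, f(x_6) = 0.333333, coefficient = 1

I ≈ (0.166667/3) × 7.298395 = 0.405466
Exact value: 0.405465
Error: 0.000001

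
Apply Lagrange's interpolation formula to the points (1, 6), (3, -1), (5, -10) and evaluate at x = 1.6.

Lagrange interpolation formula:
P(x) = Σ yᵢ × Lᵢ(x)
where Lᵢ(x) = Π_{j≠i} (x - xⱼ)/(xᵢ - xⱼ)

L_0(1.6) = (1.6 - 3)/(1 - 3) × (1.6 - 5)/(1 - 5) = 0.595000
L_1(1.6) = (1.6 - 1)/(3 - 1) × (1.6 - 5)/(3 - 5) = 0.510000
L_2(1.6) = (1.6 - 1)/(5 - 1) × (1.6 - 3)/(5 - 3) = -0.105000

P(1.6) = 6×L_0(1.6) + (-1)×L_1(1.6) + (-10)×L_2(1.6)
P(1.6) = 4.110000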